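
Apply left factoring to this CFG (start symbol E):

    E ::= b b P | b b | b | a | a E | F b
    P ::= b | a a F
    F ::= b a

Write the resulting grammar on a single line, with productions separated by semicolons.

E ::= F b | b E' | a E''; P ::= b | a a F; F ::= b a; E' ::= ε | b E'''; E'' ::= ε | E; E''' ::= P | ε

E has alternatives sharing prefix 'b': factor to E → b E' with E' → b P | b | ε.
E has alternatives sharing prefix 'a': factor to E → a E'' with E'' → ε | E.
E' has alternatives sharing prefix 'b': factor to E' → b E''' with E''' → P | ε.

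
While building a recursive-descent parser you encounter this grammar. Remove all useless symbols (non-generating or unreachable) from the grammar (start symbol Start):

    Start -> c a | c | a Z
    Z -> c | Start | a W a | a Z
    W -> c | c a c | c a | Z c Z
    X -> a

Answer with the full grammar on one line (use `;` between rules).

Generating nonterminals: {Start, W, X, Z}.
Reachable from Start after that: {Start, W, Z}.
Removed useless symbols: {X} and every production mentioning them.

Start -> c a | c | a Z; Z -> c | Start | a W a | a Z; W -> c | c a c | c a | Z c Z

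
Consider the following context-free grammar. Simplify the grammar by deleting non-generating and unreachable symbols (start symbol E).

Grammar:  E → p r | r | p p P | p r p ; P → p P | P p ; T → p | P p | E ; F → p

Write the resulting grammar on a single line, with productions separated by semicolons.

E → p r | r | p r p

Generating nonterminals: {E, F, T}.
Reachable from E after that: {E}.
Removed useless symbols: {F, P, T} and every production mentioning them.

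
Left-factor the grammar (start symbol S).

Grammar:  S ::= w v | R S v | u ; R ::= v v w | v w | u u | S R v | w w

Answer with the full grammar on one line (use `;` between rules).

S ::= w v | R S v | u; R ::= u u | S R v | w w | v R'; R' ::= v w | w

R has alternatives sharing prefix 'v': factor to R → v R' with R' → v w | w.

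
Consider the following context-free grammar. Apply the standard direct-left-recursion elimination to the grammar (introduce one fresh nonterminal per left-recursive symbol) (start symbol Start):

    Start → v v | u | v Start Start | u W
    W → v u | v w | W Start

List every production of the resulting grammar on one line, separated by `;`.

Directly left-recursive nonterminal: W.
For W: α = {Start}, β = {v u, v w}. Rewrite as W → β W1 and W1 → α W1 | ε.

Start → v v | u | v Start Start | u W; W → v u W1 | v w W1; W1 → Start W1 | ε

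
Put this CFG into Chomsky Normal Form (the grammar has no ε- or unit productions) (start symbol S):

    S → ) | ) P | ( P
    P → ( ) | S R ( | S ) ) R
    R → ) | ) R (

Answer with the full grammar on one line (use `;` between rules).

S → ) | X1 P | X2 P; P → X2 X1 | S Y1 | S Y2; R → ) | X1 Y4; X1 → ); X2 → (; Y1 → R X2; Y2 → X1 Y3; Y3 → X1 R; Y4 → R X2

Introduce a nonterminal for each terminal appearing in a rule of length ≥ 2: X1 → ), X2 → (.
Binarize each right-hand side of length ≥ 3 by chaining fresh nonterminals (Y1, Y2, …): affected rules were P → S R X2; P → S X1 X1 R; R → X1 R X2.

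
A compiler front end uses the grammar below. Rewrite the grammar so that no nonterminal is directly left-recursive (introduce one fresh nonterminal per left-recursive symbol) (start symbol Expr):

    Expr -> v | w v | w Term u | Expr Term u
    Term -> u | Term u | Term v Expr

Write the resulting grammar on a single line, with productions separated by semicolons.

Expr -> v Expr1 | w v Expr1 | w Term u Expr1; Term -> u Term1; Expr1 -> Term u Expr1 | ε; Term1 -> u Term1 | v Expr Term1 | ε

Directly left-recursive nonterminals: Expr, Term.
For Expr: α = {Term u}, β = {v, w v, w Term u}. Rewrite as Expr → β Expr1 and Expr1 → α Expr1 | ε.
For Term: α = {u, v Expr}, β = {u}. Rewrite as Term → β Term1 and Term1 → α Term1 | ε.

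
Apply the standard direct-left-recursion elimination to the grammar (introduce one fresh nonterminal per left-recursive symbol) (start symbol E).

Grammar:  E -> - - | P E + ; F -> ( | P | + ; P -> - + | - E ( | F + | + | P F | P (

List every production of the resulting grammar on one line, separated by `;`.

E -> - - | P E +; F -> ( | P | +; P -> - + P' | - E ( P' | F + P' | + P'; P' -> F P' | ( P' | ε

Directly left-recursive nonterminal: P.
For P: α = {F, (}, β = {- +, - E (, F +, +}. Rewrite as P → β P' and P' → α P' | ε.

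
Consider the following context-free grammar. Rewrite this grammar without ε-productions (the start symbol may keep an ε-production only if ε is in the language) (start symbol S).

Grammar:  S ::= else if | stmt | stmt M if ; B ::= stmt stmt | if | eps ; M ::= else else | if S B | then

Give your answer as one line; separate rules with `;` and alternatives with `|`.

S ::= else if | stmt | stmt M if; B ::= stmt stmt | if; M ::= else else | if S B | if S | then

Nullable set = {B}.
ε ∉ L(G), so no ε-production is kept.
Expand every rule over subsets of its nullable positions: M → if S B gives if S B | if S.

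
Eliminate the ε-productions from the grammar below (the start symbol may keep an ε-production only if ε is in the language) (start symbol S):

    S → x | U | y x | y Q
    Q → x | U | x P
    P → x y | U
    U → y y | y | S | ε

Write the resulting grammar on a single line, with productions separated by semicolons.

S → x | U | y x | y Q | y | ε; Q → x | U | x P; P → x y | U; U → y y | y | S

Nullable set = {P, Q, S, U}.
ε ∈ L(G) since S is nullable, so keep S → ε.
Expand every rule over subsets of its nullable positions: S → y Q gives y Q | y.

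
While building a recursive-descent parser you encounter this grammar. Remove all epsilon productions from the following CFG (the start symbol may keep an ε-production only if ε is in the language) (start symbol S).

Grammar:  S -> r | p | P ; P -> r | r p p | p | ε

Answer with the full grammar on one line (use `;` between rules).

S -> r | p | P | ε; P -> r | r p p | p

The nullable symbols are {P, S}.
ε ∈ L(G) since S is nullable, so keep S → ε.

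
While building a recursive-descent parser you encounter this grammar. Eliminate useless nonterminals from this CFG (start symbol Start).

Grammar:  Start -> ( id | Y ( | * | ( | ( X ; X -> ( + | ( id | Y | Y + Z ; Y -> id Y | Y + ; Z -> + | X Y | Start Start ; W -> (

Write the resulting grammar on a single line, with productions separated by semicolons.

Start -> ( id | * | ( | ( X; X -> ( + | ( id

Generating nonterminals: {Start, W, X, Z}.
Reachable from Start after that: {Start, X}.
Removed useless symbols: {W, Y, Z} and every production mentioning them.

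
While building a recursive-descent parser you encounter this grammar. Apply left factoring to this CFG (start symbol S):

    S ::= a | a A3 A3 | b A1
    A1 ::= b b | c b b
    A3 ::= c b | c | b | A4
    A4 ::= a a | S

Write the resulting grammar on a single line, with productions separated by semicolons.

S ::= b A1 | a S'; A1 ::= b b | c b b; A3 ::= b | A4 | c A3'; A4 ::= a a | S; S' ::= ε | A3 A3; A3' ::= b | ε

S has alternatives sharing prefix 'a': factor to S → a S' with S' → ε | A3 A3.
A3 has alternatives sharing prefix 'c': factor to A3 → c A3' with A3' → b | ε.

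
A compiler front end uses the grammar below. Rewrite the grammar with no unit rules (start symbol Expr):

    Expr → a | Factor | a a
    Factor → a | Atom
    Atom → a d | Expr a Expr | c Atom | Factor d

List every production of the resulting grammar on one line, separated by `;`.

Expr → a d | Expr a Expr | c Atom | Factor d | a | a a; Factor → a d | Expr a Expr | c Atom | Factor d | a; Atom → a d | Expr a Expr | c Atom | Factor d

Unit pairs: Expr ⇒* {Atom, Factor}; Factor ⇒* {Atom}.
Replace each nonterminal's rules with the union of the non-unit rules of every nonterminal it unit-derives.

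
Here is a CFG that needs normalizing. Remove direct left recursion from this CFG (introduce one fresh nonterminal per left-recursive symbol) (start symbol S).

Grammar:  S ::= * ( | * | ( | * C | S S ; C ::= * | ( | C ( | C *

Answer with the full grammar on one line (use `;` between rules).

S ::= * ( S' | * S' | ( S' | * C S'; C ::= * C' | ( C'; S' ::= S S' | ε; C' ::= ( C' | * C' | ε

Left recursion appears on S, C.
For S: α = {S}, β = {* (, *, (, * C}. Rewrite as S → β S' and S' → α S' | ε.
For C: α = {(, *}, β = {*, (}. Rewrite as C → β C' and C' → α C' | ε.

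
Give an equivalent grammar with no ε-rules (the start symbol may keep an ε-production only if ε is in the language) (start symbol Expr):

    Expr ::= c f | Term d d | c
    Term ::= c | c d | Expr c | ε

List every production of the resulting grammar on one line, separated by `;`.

Expr ::= c f | Term d d | d d | c; Term ::= c | c d | Expr c

Nullable set = {Term}.
ε ∉ L(G), so no ε-production is kept.
Add the nullable-subset variants: Expr → Term d d gives Term d d | d d.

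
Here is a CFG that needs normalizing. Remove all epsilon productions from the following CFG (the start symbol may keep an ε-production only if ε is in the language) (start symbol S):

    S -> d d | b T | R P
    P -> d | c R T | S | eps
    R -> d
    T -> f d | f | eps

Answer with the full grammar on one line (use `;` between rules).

S -> d d | b T | b | R P | R; P -> d | c R T | c R | S; R -> d; T -> f d | f

Nullable set = {P, T}.
ε ∉ L(G), so no ε-production is kept.
Add the nullable-subset variants: S → b T gives b T | b. S → R P gives R P | R. P → c R T gives c R T | c R.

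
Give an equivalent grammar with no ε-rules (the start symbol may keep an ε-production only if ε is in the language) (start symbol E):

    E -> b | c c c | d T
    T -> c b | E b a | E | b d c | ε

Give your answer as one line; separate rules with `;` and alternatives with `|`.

E -> b | c c c | d T | d; T -> c b | E b a | E | b d c

Nullable nonterminals: {T}.
ε ∉ L(G), so no ε-production is kept.
Add the nullable-subset variants: E → d T gives d T | d.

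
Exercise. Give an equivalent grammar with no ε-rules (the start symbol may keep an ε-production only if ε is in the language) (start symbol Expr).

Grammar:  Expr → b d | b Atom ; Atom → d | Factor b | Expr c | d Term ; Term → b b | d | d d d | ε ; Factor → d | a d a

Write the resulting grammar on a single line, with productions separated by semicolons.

Nullable set = {Term}.
ε ∉ L(G), so no ε-production is kept.

Expr → b d | b Atom; Atom → d | Factor b | Expr c | d Term; Term → b b | d | d d d; Factor → d | a d a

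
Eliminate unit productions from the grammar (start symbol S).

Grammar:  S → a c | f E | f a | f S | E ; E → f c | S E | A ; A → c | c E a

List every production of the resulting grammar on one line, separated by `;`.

Unit pairs: E ⇒* {A}; S ⇒* {A, E}.
Replace each nonterminal's rules with the union of the non-unit rules of every nonterminal it unit-derives.

S → f c | S E | a c | f E | f a | f S | c | c E a; E → f c | S E | c | c E a; A → c | c E a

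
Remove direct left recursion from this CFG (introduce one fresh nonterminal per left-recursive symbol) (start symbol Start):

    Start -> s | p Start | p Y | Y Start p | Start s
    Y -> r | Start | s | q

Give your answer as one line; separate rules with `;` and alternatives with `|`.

Directly left-recursive nonterminal: Start.
For Start: α = {s}, β = {s, p Start, p Y, Y Start p}. Rewrite as Start → β Start1 and Start1 → α Start1 | ε.

Start -> s Start1 | p Start Start1 | p Y Start1 | Y Start p Start1; Y -> r | Start | s | q; Start1 -> s Start1 | epsilon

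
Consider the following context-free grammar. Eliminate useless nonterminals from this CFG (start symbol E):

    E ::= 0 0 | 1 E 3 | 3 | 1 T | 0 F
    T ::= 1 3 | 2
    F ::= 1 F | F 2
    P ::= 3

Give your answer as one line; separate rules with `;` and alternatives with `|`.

E ::= 0 0 | 1 E 3 | 3 | 1 T; T ::= 1 3 | 2

Generating nonterminals: {E, P, T}.
Reachable from E after that: {E, T}.
Removed useless symbols: {F, P} and every production mentioning them.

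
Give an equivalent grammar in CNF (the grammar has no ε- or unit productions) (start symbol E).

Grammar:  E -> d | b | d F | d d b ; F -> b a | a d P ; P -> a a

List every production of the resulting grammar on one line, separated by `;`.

Introduce a nonterminal for each terminal appearing in a rule of length ≥ 2: X1 → d, X2 → b, X3 → a.
Binarize each right-hand side of length ≥ 3 by chaining fresh nonterminals (Y1, Y2, …): affected rules were E → X1 X1 X2; F → X3 X1 P.

E -> d | b | X1 F | X1 Y1; F -> X2 X3 | X3 Y2; P -> X3 X3; X1 -> d; X2 -> b; X3 -> a; Y1 -> X1 X2; Y2 -> X1 P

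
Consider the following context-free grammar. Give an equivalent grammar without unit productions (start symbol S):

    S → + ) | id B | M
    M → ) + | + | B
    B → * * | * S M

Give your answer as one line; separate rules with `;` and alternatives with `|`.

Unit pairs: M ⇒* {B}; S ⇒* {B, M}.
Replace each nonterminal's rules with the union of the non-unit rules of every nonterminal it unit-derives.

S → * * | * S M | + ) | id B | ) + | +; M → * * | * S M | ) + | +; B → * * | * S M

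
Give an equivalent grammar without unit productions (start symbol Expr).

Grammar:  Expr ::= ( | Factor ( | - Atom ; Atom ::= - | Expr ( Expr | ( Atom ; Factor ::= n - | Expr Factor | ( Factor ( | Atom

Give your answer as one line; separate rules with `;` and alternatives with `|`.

Unit pairs: Factor ⇒* {Atom}.
Replace each nonterminal's rules with the union of the non-unit rules of every nonterminal it unit-derives.

Expr ::= ( | Factor ( | - Atom; Atom ::= - | Expr ( Expr | ( Atom; Factor ::= - | Expr ( Expr | ( Atom | n - | Expr Factor | ( Factor (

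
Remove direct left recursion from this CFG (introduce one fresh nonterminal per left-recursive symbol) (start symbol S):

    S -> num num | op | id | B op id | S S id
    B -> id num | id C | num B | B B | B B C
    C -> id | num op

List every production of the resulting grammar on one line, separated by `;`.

S -> num num S' | op S' | id S' | B op id S'; B -> id num B' | id C B' | num B B'; C -> id | num op; S' -> S id S' | ε; B' -> B B' | B C B' | ε

S, B are directly left-recursive.
For S: α = {S id}, β = {num num, op, id, B op id}. Rewrite as S → β S' and S' → α S' | ε.
For B: α = {B, B C}, β = {id num, id C, num B}. Rewrite as B → β B' and B' → α B' | ε.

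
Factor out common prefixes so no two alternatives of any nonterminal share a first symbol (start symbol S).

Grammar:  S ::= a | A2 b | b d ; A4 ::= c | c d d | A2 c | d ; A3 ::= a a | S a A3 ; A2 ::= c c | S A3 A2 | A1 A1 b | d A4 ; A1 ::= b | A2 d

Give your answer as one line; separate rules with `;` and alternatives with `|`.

A4 has alternatives sharing prefix 'c': factor to A4 → c A4' with A4' → ε | d d.

S ::= a | A2 b | b d; A4 ::= A2 c | d | c A4'; A3 ::= a a | S a A3; A2 ::= c c | S A3 A2 | A1 A1 b | d A4; A1 ::= b | A2 d; A4' ::= ε | d d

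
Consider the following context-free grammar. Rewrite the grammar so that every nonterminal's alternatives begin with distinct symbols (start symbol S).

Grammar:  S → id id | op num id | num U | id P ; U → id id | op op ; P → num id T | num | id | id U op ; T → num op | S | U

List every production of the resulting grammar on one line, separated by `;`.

S has alternatives sharing prefix 'id': factor to S → id S' with S' → id | P.
P has alternatives sharing prefix 'num': factor to P → num P' with P' → id T | ε.
P has alternatives sharing prefix 'id': factor to P → id P'' with P'' → ε | U op.

S → op num id | num U | id S'; U → id id | op op; P → num P' | id P''; T → num op | S | U; S' → id | P; P' → id T | epsilon; P'' → epsilon | U op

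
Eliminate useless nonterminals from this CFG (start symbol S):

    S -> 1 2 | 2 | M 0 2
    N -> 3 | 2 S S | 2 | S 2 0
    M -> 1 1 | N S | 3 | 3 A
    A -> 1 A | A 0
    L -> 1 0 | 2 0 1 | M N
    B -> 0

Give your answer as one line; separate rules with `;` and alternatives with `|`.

S -> 1 2 | 2 | M 0 2; N -> 3 | 2 S S | 2 | S 2 0; M -> 1 1 | N S | 3

Generating nonterminals: {B, L, M, N, S}.
Reachable from S after that: {M, N, S}.
Removed useless symbols: {A, B, L} and every production mentioning them.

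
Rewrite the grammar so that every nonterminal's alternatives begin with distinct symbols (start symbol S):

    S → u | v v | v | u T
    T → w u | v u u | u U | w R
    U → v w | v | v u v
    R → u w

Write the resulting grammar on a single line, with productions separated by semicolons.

S has alternatives sharing prefix 'u': factor to S → u S' with S' → ε | T.
S has alternatives sharing prefix 'v': factor to S → v S'' with S'' → v | ε.
T has alternatives sharing prefix 'w': factor to T → w T' with T' → u | R.
U has alternatives sharing prefix 'v': factor to U → v U' with U' → w | ε | u v.

S → u S' | v S''; T → v u u | u U | w T'; U → v U'; R → u w; S' → ε | T; S'' → v | ε; T' → u | R; U' → w | ε | u v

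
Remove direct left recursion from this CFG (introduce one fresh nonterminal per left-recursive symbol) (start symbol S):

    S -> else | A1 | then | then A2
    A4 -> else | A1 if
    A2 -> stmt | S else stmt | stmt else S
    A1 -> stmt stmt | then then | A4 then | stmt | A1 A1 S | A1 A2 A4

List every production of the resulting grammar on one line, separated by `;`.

S -> else | A1 | then | then A2; A4 -> else | A1 if; A2 -> stmt | S else stmt | stmt else S; A1 -> stmt stmt A1' | then then A1' | A4 then A1' | stmt A1'; A1' -> A1 S A1' | A2 A4 A1' | ε

Left recursion appears on A1.
For A1: α = {A1 S, A2 A4}, β = {stmt stmt, then then, A4 then, stmt}. Rewrite as A1 → β A1' and A1' → α A1' | ε.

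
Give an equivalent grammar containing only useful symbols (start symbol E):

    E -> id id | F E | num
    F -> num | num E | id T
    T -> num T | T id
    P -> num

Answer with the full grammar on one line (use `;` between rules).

Generating nonterminals: {E, F, P}.
Reachable from E after that: {E, F}.
Removed useless symbols: {P, T} and every production mentioning them.

E -> id id | F E | num; F -> num | num E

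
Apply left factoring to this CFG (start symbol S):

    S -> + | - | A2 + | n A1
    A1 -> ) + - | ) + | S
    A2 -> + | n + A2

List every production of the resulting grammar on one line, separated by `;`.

A1 has alternatives sharing prefix ') +': factor to A1 → ) + A1' with A1' → - | ε.

S -> + | - | A2 + | n A1; A1 -> S | ) + A1'; A2 -> + | n + A2; A1' -> - | ε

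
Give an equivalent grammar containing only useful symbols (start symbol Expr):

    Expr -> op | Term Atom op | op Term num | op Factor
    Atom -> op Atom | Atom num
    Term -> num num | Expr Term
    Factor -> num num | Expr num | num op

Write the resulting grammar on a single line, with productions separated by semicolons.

Generating nonterminals: {Expr, Factor, Term}.
Reachable from Expr after that: {Expr, Factor, Term}.
Removed useless symbols: {Atom} and every production mentioning them.

Expr -> op | op Term num | op Factor; Term -> num num | Expr Term; Factor -> num num | Expr num | num op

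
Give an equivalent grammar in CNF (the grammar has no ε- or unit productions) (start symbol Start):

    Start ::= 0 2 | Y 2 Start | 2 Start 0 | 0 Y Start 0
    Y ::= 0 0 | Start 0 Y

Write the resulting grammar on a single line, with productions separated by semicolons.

Introduce a nonterminal for each terminal appearing in a rule of length ≥ 2: X1 → 0, X2 → 2.
Binarize each right-hand side of length ≥ 3 by chaining fresh nonterminals (Y1, Y2, …): affected rules were Start → Y X2 Start; Start → X2 Start X1; Start → X1 Y Start X1; Y → Start X1 Y.

Start ::= X1 X2 | Y Y1 | X2 Y2 | X1 Y3; Y ::= X1 X1 | Start Y5; X1 ::= 0; X2 ::= 2; Y1 ::= X2 Start; Y2 ::= Start X1; Y3 ::= Y Y4; Y4 ::= Start X1; Y5 ::= X1 Y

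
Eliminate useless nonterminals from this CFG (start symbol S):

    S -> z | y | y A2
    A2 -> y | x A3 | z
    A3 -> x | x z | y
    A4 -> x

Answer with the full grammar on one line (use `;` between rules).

Generating nonterminals: {A2, A3, A4, S}.
Reachable from S after that: {A2, A3, S}.
Removed useless symbols: {A4} and every production mentioning them.

S -> z | y | y A2; A2 -> y | x A3 | z; A3 -> x | x z | y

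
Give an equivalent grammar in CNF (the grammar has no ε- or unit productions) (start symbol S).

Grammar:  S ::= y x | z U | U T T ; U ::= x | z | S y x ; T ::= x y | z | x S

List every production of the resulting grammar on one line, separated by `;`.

S ::= X1 X2 | X3 U | U Y1; U ::= x | z | S Y2; T ::= X2 X1 | z | X2 S; X1 ::= y; X2 ::= x; X3 ::= z; Y1 ::= T T; Y2 ::= X1 X2

Introduce a nonterminal for each terminal appearing in a rule of length ≥ 2: X1 → y, X2 → x, X3 → z.
Binarize each right-hand side of length ≥ 3 by chaining fresh nonterminals (Y1, Y2, …): affected rules were S → U T T; U → S X1 X2.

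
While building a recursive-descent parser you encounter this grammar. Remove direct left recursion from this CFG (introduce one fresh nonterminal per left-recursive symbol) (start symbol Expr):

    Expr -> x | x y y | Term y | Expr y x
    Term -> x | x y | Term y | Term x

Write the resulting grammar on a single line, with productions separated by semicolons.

Expr -> x Expr1 | x y y Expr1 | Term y Expr1; Term -> x Term1 | x y Term1; Expr1 -> y x Expr1 | ε; Term1 -> y Term1 | x Term1 | ε

Left recursion appears on Expr, Term.
For Expr: α = {y x}, β = {x, x y y, Term y}. Rewrite as Expr → β Expr1 and Expr1 → α Expr1 | ε.
For Term: α = {y, x}, β = {x, x y}. Rewrite as Term → β Term1 and Term1 → α Term1 | ε.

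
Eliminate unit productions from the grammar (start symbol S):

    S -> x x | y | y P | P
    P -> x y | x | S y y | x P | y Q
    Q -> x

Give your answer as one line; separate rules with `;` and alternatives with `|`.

S -> x x | y | y P | x y | x | S y y | x P | y Q; P -> x y | x | S y y | x P | y Q; Q -> x

Unit pairs: S ⇒* {P}.
For every A with A ⇒* B via unit rules, add B's non-unit alternatives to A; then delete every rule of the form X → Y.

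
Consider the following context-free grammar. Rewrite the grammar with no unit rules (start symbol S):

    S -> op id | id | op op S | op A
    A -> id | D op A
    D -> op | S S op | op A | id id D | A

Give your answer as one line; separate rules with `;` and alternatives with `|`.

S -> op id | id | op op S | op A; A -> id | D op A; D -> op | S S op | op A | id id D | id | D op A

Unit pairs: D ⇒* {A}.
For every A with A ⇒* B via unit rules, add B's non-unit alternatives to A; then delete every rule of the form X → Y.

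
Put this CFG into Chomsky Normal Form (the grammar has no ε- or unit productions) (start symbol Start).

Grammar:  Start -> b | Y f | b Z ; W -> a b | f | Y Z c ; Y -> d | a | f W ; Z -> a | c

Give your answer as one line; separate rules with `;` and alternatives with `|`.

Start -> b | Y X1 | X2 Z; W -> X3 X2 | f | Y Y1; Y -> d | a | X1 W; Z -> a | c; X1 -> f; X2 -> b; X3 -> a; X4 -> c; Y1 -> Z X4

Introduce a nonterminal for each terminal appearing in a rule of length ≥ 2: X1 → f, X2 → b, X3 → a, X4 → c.
Binarize each right-hand side of length ≥ 3 by chaining fresh nonterminals (Y1, Y2, …): affected rules were W → Y Z X4.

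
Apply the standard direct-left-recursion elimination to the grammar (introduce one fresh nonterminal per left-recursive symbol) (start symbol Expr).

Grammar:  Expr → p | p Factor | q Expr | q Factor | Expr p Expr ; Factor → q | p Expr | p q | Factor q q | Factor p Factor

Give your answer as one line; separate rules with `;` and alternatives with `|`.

Expr → p Expr1 | p Factor Expr1 | q Expr Expr1 | q Factor Expr1; Factor → q Factor1 | p Expr Factor1 | p q Factor1; Expr1 → p Expr Expr1 | ε; Factor1 → q q Factor1 | p Factor Factor1 | ε

Expr, Factor are directly left-recursive.
For Expr: α = {p Expr}, β = {p, p Factor, q Expr, q Factor}. Rewrite as Expr → β Expr1 and Expr1 → α Expr1 | ε.
For Factor: α = {q q, p Factor}, β = {q, p Expr, p q}. Rewrite as Factor → β Factor1 and Factor1 → α Factor1 | ε.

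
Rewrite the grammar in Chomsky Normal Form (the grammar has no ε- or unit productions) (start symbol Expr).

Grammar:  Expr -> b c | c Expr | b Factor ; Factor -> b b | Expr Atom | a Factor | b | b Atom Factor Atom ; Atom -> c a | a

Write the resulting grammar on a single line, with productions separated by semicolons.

Expr -> X1 X2 | X2 Expr | X1 Factor; Factor -> X1 X1 | Expr Atom | X3 Factor | b | X1 Y1; Atom -> X2 X3 | a; X1 -> b; X2 -> c; X3 -> a; Y1 -> Atom Y2; Y2 -> Factor Atom

Introduce a nonterminal for each terminal appearing in a rule of length ≥ 2: X1 → b, X2 → c, X3 → a.
Binarize each right-hand side of length ≥ 3 by chaining fresh nonterminals (Y1, Y2, …): affected rules were Factor → X1 Atom Factor Atom.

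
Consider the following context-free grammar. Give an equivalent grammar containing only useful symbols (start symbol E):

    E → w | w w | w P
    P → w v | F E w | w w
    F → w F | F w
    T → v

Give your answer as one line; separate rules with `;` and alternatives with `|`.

Generating nonterminals: {E, P, T}.
Reachable from E after that: {E, P}.
Removed useless symbols: {F, T} and every production mentioning them.

E → w | w w | w P; P → w v | w w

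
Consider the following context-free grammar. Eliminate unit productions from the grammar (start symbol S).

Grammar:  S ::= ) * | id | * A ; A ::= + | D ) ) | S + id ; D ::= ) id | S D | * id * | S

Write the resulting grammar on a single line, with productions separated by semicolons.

Unit pairs: D ⇒* {S}.
For each unit pair (A, B), copy every non-unit production of B to A, then drop all unit productions.

S ::= ) * | id | * A; A ::= + | D ) ) | S + id; D ::= ) * | id | * A | ) id | S D | * id *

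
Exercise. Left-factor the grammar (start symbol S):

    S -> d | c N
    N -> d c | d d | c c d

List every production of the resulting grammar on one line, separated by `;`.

S -> d | c N; N -> c c d | d N'; N' -> c | d

N has alternatives sharing prefix 'd': factor to N → d N' with N' → c | d.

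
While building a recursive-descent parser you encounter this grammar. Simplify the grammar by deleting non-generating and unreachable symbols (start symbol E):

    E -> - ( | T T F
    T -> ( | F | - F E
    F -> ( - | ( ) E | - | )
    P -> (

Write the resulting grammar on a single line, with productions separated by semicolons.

Generating nonterminals: {E, F, P, T}.
Reachable from E after that: {E, F, T}.
Removed useless symbols: {P} and every production mentioning them.

E -> - ( | T T F; T -> ( | F | - F E; F -> ( - | ( ) E | - | )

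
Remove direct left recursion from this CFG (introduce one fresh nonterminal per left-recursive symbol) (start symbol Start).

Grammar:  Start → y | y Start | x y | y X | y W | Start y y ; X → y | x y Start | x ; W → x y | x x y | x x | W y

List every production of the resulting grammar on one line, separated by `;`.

Start, W are directly left-recursive.
For Start: α = {y y}, β = {y, y Start, x y, y X, y W}. Rewrite as Start → β Start1 and Start1 → α Start1 | ε.
For W: α = {y}, β = {x y, x x y, x x}. Rewrite as W → β W1 and W1 → α W1 | ε.

Start → y Start1 | y Start Start1 | x y Start1 | y X Start1 | y W Start1; X → y | x y Start | x; W → x y W1 | x x y W1 | x x W1; Start1 → y y Start1 | ε; W1 → y W1 | ε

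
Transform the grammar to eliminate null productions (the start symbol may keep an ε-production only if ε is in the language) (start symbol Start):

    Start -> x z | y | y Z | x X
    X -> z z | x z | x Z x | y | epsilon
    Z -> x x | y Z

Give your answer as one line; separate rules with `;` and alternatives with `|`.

Start -> x z | y | y Z | x X | x; X -> z z | x z | x Z x | y; Z -> x x | y Z

Nullable nonterminals: {X}.
ε ∉ L(G), so no ε-production is kept.
Expand every rule over subsets of its nullable positions: Start → x X gives x X | x.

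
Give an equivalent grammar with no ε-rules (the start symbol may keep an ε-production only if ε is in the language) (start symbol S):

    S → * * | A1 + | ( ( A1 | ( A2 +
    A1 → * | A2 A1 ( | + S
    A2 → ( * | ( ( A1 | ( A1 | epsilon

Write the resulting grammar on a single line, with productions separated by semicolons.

Nullable nonterminals: {A2}.
ε ∉ L(G), so no ε-production is kept.
For each production, add variants omitting each subset of nullable occurrences: S → ( A2 + gives ( A2 + | ( +. A1 → A2 A1 ( gives A2 A1 ( | A1 (.

S → * * | A1 + | ( ( A1 | ( A2 + | ( +; A1 → * | A2 A1 ( | A1 ( | + S; A2 → ( * | ( ( A1 | ( A1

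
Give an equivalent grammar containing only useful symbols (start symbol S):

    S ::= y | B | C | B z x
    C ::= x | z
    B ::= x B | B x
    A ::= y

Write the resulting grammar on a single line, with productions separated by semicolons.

Generating nonterminals: {A, C, S}.
Reachable from S after that: {C, S}.
Removed useless symbols: {A, B} and every production mentioning them.

S ::= y | C; C ::= x | z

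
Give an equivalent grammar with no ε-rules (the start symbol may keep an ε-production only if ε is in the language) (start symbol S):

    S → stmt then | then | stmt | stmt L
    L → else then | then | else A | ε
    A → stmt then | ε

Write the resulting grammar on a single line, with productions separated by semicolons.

S → stmt then | then | stmt | stmt L; L → else then | then | else A | else; A → stmt then

Nullable set = {A, L}.
ε ∉ L(G), so no ε-production is kept.
Expand every rule over subsets of its nullable positions: L → else A gives else A | else.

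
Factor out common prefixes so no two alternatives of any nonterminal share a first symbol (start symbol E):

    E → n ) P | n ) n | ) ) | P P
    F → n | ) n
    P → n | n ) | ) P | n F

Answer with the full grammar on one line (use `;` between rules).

E → ) ) | P P | n ) E'; F → n | ) n; P → ) P | n P'; E' → P | n; P' → eps | ) | F

E has alternatives sharing prefix 'n )': factor to E → n ) E' with E' → P | n.
P has alternatives sharing prefix 'n': factor to P → n P' with P' → ε | ) | F.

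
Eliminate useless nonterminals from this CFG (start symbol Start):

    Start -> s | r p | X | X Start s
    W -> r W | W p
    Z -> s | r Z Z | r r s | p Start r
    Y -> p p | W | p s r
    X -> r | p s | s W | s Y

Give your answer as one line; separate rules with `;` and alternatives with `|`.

Start -> s | r p | X | X Start s; Y -> p p | p s r; X -> r | p s | s Y

Generating nonterminals: {Start, X, Y, Z}.
Reachable from Start after that: {Start, X, Y}.
Removed useless symbols: {W, Z} and every production mentioning them.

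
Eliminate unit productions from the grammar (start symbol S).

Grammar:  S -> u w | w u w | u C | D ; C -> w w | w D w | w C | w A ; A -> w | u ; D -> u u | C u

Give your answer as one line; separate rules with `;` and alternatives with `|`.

Unit pairs: S ⇒* {D}.
For every A with A ⇒* B via unit rules, add B's non-unit alternatives to A; then delete every rule of the form X → Y.

S -> u u | C u | u w | w u w | u C; C -> w w | w D w | w C | w A; A -> w | u; D -> u u | C u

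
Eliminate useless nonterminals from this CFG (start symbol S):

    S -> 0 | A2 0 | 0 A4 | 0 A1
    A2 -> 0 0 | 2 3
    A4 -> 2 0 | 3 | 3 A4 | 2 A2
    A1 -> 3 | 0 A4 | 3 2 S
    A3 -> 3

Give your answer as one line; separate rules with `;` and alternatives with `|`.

Generating nonterminals: {A1, A2, A3, A4, S}.
Reachable from S after that: {A1, A2, A4, S}.
Removed useless symbols: {A3} and every production mentioning them.

S -> 0 | A2 0 | 0 A4 | 0 A1; A2 -> 0 0 | 2 3; A4 -> 2 0 | 3 | 3 A4 | 2 A2; A1 -> 3 | 0 A4 | 3 2 S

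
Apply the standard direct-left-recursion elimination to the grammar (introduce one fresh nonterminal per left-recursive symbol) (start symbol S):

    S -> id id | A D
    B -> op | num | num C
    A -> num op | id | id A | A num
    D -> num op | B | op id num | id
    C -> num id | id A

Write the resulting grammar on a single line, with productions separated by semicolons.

S -> id id | A D; B -> op | num | num C; A -> num op A' | id A' | id A A'; D -> num op | B | op id num | id; C -> num id | id A; A' -> num A' | epsilon

A is directly left-recursive.
For A: α = {num}, β = {num op, id, id A}. Rewrite as A → β A' and A' → α A' | ε.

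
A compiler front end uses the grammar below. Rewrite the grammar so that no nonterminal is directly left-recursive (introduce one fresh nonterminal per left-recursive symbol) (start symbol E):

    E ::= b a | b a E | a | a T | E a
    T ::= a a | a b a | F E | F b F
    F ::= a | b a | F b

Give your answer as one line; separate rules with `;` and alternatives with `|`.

E ::= b a E' | b a E E' | a E' | a T E'; T ::= a a | a b a | F E | F b F; F ::= a F' | b a F'; E' ::= a E' | ε; F' ::= b F' | ε

Left recursion appears on E, F.
For E: α = {a}, β = {b a, b a E, a, a T}. Rewrite as E → β E' and E' → α E' | ε.
For F: α = {b}, β = {a, b a}. Rewrite as F → β F' and F' → α F' | ε.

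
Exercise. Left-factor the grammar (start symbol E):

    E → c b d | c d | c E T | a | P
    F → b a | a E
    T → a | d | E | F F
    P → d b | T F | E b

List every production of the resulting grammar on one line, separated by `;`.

E → a | P | c E'; F → b a | a E; T → a | d | E | F F; P → d b | T F | E b; E' → b d | d | E T

E has alternatives sharing prefix 'c': factor to E → c E' with E' → b d | d | E T.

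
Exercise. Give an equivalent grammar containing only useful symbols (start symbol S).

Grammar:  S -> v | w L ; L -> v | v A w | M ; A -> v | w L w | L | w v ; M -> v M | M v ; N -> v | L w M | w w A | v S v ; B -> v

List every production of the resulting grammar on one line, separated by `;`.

Generating nonterminals: {A, B, L, N, S}.
Reachable from S after that: {A, L, S}.
Removed useless symbols: {B, M, N} and every production mentioning them.

S -> v | w L; L -> v | v A w; A -> v | w L w | L | w v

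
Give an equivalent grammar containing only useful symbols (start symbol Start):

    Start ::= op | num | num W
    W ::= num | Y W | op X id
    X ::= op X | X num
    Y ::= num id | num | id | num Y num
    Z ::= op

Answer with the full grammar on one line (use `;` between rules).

Generating nonterminals: {Start, W, Y, Z}.
Reachable from Start after that: {Start, W, Y}.
Removed useless symbols: {X, Z} and every production mentioning them.

Start ::= op | num | num W; W ::= num | Y W; Y ::= num id | num | id | num Y num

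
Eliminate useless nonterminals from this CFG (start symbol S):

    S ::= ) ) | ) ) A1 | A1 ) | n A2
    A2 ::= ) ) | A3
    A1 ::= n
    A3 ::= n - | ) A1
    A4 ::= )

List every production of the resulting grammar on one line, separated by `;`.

Generating nonterminals: {A1, A2, A3, A4, S}.
Reachable from S after that: {A1, A2, A3, S}.
Removed useless symbols: {A4} and every production mentioning them.

S ::= ) ) | ) ) A1 | A1 ) | n A2; A2 ::= ) ) | A3; A1 ::= n; A3 ::= n - | ) A1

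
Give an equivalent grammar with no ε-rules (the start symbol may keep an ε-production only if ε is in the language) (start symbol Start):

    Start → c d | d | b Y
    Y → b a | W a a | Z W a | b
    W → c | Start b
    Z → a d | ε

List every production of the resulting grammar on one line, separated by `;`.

Start → c d | d | b Y; Y → b a | W a a | Z W a | W a | b; W → c | Start b; Z → a d

The nullable symbols are {Z}.
ε ∉ L(G), so no ε-production is kept.
Add the nullable-subset variants: Y → Z W a gives Z W a | W a.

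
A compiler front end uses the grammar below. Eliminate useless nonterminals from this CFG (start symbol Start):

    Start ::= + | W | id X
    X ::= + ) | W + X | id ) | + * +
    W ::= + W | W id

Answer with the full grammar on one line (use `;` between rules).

Generating nonterminals: {Start, X}.
Reachable from Start after that: {Start, X}.
Removed useless symbols: {W} and every production mentioning them.

Start ::= + | id X; X ::= + ) | id ) | + * +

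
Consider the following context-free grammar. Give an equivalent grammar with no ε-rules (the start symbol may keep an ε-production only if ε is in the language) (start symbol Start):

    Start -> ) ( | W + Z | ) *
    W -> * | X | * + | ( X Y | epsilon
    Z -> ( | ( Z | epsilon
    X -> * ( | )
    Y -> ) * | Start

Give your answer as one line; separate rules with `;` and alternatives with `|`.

Start -> ) ( | W + Z | W + | + Z | + | ) *; W -> * | X | * + | ( X Y; Z -> ( | ( Z; X -> * ( | ); Y -> ) * | Start

Nullable nonterminals: {W, Z}.
ε ∉ L(G), so no ε-production is kept.
Expand every rule over subsets of its nullable positions: Start → W + Z gives W + Z | W + | + Z | +.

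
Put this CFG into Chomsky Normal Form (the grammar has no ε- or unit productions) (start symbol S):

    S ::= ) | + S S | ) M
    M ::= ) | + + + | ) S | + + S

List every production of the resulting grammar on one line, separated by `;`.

Introduce a nonterminal for each terminal appearing in a rule of length ≥ 2: X1 → +, X2 → ).
Binarize each right-hand side of length ≥ 3 by chaining fresh nonterminals (Y1, Y2, …): affected rules were S → X1 S S; M → X1 X1 X1; M → X1 X1 S.

S ::= ) | X1 Y1 | X2 M; M ::= ) | X1 Y2 | X2 S | X1 Y3; X1 ::= +; X2 ::= ); Y1 ::= S S; Y2 ::= X1 X1; Y3 ::= X1 S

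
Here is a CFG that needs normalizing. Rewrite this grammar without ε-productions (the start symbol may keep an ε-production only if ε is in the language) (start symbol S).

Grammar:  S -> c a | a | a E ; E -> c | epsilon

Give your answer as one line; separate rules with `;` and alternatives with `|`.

S -> c a | a | a E; E -> c

The nullable symbols are {E}.
ε ∉ L(G), so no ε-production is kept.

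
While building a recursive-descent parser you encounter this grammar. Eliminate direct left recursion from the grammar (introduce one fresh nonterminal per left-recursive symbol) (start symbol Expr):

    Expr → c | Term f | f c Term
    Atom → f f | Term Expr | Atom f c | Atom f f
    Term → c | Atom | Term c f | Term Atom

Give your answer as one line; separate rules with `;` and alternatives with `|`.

Left recursion appears on Atom, Term.
For Atom: α = {f c, f f}, β = {f f, Term Expr}. Rewrite as Atom → β Atom1 and Atom1 → α Atom1 | ε.
For Term: α = {c f, Atom}, β = {c, Atom}. Rewrite as Term → β Term1 and Term1 → α Term1 | ε.

Expr → c | Term f | f c Term; Atom → f f Atom1 | Term Expr Atom1; Term → c Term1 | Atom Term1; Atom1 → f c Atom1 | f f Atom1 | ε; Term1 → c f Term1 | Atom Term1 | ε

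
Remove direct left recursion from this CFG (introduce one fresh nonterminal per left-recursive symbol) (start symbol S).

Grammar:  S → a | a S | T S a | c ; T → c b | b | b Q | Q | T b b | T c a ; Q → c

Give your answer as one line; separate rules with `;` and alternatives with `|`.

S → a | a S | T S a | c; T → c b T' | b T' | b Q T' | Q T'; Q → c; T' → b b T' | c a T' | ε

T is directly left-recursive.
For T: α = {b b, c a}, β = {c b, b, b Q, Q}. Rewrite as T → β T' and T' → α T' | ε.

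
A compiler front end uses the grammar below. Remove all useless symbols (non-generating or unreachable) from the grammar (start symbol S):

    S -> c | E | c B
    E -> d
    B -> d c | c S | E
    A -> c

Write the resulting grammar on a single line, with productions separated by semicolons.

S -> c | E | c B; E -> d; B -> d c | c S | E

Generating nonterminals: {A, B, E, S}.
Reachable from S after that: {B, E, S}.
Removed useless symbols: {A} and every production mentioning them.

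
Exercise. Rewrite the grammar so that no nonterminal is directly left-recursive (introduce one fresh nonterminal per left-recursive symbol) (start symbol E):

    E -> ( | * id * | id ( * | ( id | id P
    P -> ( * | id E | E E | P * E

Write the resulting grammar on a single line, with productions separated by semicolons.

E -> ( | * id * | id ( * | ( id | id P; P -> ( * P' | id E P' | E E P'; P' -> * E P' | ε

Directly left-recursive nonterminal: P.
For P: α = {* E}, β = {( *, id E, E E}. Rewrite as P → β P' and P' → α P' | ε.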